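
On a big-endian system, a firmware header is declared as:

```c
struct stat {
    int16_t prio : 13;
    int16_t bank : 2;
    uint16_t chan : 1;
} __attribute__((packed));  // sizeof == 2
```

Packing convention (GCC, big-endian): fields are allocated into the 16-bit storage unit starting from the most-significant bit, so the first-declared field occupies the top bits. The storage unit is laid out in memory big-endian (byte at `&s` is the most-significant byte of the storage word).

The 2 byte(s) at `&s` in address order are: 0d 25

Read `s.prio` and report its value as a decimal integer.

420

[0]=0x0d [1]=0x25 (big-endian) → word 0x0d25
prio:13 @ bit 3 → (0x0d25>>3)&0x1fff = 0x1a4  ←
bank:2 @ bit 1 → (0x0d25>>1)&0x3 = 0x2
chan:1 @ bit 0 → (0x0d25>>0)&0x1 = 0x1
prio signed 13b, MSB=0: value = 420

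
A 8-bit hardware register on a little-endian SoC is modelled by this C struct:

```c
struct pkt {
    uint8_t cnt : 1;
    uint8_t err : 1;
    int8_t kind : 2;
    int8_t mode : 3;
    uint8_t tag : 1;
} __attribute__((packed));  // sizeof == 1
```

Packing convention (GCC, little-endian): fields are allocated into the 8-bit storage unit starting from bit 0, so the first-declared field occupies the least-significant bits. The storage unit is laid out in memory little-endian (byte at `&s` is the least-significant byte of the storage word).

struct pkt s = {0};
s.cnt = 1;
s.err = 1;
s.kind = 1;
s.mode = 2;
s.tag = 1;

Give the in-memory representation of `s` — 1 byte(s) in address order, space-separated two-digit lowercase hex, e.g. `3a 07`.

a7

cnt (1b) val=1 bits=0x1 at bit 0: 0x01
err (1b) val=1 bits=0x1 at bit 1: 0x03
kind (2b) val=1 bits=0x1 at bit 2: 0x07
mode (3b) val=2 bits=0x2 at bit 4: 0x27
tag (1b) val=1 bits=0x1 at bit 7: 0xa7
word = 0xa7 → little-endian bytes:
  [0]=0xa7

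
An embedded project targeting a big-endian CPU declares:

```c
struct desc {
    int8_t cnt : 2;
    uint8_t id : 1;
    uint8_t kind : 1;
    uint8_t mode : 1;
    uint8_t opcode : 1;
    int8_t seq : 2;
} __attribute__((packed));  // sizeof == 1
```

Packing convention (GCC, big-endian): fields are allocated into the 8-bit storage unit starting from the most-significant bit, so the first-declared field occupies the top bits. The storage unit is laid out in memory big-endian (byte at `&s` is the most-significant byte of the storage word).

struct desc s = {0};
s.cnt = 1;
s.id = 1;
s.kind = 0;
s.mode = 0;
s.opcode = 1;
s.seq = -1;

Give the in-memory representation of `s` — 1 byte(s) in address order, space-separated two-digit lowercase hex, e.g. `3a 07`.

[6+:2] cnt=1 & 0x3 = 0x1; word=0x40
[5+:1] id=1 & 0x1 = 0x1; word=0x60
[4+:1] kind=0 & 0x1 = 0x0; word=0x60
[3+:1] mode=0 & 0x1 = 0x0; word=0x60
[2+:1] opcode=1 & 0x1 = 0x1; word=0x64
[0+:2] seq=-1 & 0x3 = 0x3; word=0x67
word = 0x67 → big-endian bytes:
  [0]=0x67

67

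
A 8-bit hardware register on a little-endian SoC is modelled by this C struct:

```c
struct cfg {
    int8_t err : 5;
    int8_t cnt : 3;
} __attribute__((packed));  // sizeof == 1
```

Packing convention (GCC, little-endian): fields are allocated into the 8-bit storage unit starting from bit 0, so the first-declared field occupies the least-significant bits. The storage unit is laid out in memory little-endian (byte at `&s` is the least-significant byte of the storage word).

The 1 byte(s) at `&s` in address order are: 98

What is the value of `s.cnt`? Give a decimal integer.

[0]=0x98 (little-endian) → word 0x98
err [0+:5] = (word>>0) & 0x1f = 24
cnt [5+:3] = (word>>5) & 0x7 = 4  ←
cnt signed 3b, MSB=1: 4 - 8 = -4

-4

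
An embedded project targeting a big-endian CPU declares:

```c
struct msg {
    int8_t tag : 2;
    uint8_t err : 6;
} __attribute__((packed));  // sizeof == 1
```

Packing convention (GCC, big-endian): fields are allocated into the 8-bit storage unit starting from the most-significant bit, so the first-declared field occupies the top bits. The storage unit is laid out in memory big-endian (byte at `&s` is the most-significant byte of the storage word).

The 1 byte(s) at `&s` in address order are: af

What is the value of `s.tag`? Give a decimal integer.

-2

[0]=0xaf (big-endian) → word 0xaf
tag [6+:2] = (word>>6) & 0x3 = 2  ←
err [0+:6] = (word>>0) & 0x3f = 47
tag signed 2b, MSB=1: 2 - 4 = -2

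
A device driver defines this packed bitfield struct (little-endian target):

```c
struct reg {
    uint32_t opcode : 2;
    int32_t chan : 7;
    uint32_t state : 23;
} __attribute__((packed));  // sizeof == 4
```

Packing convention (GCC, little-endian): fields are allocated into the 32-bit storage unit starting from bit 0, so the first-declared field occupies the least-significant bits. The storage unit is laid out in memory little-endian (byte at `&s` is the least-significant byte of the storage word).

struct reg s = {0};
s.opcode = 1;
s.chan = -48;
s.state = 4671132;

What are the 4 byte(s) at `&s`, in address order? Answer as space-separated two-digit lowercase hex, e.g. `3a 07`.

opcode (2b) val=1 bits=0x1 at bit 0: 0x00000001
chan (7b) val=-48 bits=0x50 at bit 2: 0x00000141
state (23b) val=4671132 bits=0x47469c at bit 9: 0x8e8d3941
word = 0x8e8d3941 → little-endian bytes:
  [0]=0x41  [1]=0x39  [2]=0x8d  [3]=0x8e

41 39 8d 8e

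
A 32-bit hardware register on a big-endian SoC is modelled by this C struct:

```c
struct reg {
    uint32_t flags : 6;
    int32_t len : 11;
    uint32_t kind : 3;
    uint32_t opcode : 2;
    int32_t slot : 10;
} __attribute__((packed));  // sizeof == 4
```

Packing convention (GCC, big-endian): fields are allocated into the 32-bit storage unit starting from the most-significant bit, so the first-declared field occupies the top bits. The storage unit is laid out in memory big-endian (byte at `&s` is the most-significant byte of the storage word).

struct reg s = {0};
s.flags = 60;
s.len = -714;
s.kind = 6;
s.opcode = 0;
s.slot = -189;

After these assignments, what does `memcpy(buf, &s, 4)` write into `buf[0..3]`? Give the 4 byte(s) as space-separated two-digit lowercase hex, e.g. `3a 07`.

f2 9b 63 43

flags:6 = 60 → 0x3c << 26 → word 0xf0000000
len:11 = -714 → 0x536 << 15 → word 0xf29b0000
kind:3 = 6 → 0x6 << 12 → word 0xf29b6000
opcode:2 = 0 → 0x0 << 10 → word 0xf29b6000
slot:10 = -189 → 0x343 << 0 → word 0xf29b6343
word = 0xf29b6343 → big-endian bytes:
  [0]=0xf2  [1]=0x9b  [2]=0x63  [3]=0x43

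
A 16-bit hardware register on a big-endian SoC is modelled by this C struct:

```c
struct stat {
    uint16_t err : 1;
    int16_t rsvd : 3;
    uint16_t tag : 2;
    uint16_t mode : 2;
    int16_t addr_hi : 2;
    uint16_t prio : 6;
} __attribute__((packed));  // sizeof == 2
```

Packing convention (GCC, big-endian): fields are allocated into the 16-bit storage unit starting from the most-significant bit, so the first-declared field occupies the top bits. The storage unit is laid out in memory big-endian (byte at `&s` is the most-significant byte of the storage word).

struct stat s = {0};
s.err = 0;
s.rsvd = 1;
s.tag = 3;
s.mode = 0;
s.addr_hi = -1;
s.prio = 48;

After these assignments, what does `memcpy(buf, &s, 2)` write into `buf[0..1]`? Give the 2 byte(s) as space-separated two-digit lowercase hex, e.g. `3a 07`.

1c f0

err:1 = 0 → 0x0 << 15 → word 0x0000
rsvd:3 = 1 → 0x1 << 12 → word 0x1000
tag:2 = 3 → 0x3 << 10 → word 0x1c00
mode:2 = 0 → 0x0 << 8 → word 0x1c00
addr_hi:2 = -1 → 0x3 << 6 → word 0x1cc0
prio:6 = 48 → 0x30 << 0 → word 0x1cf0
word = 0x1cf0 → big-endian bytes:
  [0]=0x1c  [1]=0xf0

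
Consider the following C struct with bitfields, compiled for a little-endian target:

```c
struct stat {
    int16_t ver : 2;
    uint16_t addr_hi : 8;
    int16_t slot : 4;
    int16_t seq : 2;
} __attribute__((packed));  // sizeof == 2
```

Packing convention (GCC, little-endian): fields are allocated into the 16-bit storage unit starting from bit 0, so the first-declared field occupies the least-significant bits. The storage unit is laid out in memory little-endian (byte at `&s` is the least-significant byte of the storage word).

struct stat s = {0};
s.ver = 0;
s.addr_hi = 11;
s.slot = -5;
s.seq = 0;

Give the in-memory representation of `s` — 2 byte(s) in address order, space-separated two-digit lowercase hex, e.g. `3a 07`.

2c 2c

ver:2 = 0 → 0x0 << 0 → word 0x0000
addr_hi:8 = 11 → 0xb << 2 → word 0x002c
slot:4 = -5 → 0xb << 10 → word 0x2c2c
seq:2 = 0 → 0x0 << 14 → word 0x2c2c
word = 0x2c2c → little-endian bytes:
  [0]=0x2c  [1]=0x2c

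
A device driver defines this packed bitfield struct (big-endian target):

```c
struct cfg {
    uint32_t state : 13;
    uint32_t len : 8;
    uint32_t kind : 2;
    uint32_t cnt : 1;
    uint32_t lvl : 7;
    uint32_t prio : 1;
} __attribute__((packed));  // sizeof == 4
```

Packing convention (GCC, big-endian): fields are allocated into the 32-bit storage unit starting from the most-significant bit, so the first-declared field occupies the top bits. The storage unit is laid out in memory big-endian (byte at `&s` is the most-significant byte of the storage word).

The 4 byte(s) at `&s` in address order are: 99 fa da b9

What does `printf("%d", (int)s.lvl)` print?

92

[0]=0x99 [1]=0xfa [2]=0xda [3]=0xb9 (big-endian) → word 0x99fadab9
state:13 @ bit 19 → (0x99fadab9>>19)&0x1fff = 0x133f
len:8 @ bit 11 → (0x99fadab9>>11)&0xff = 0x5b
kind:2 @ bit 9 → (0x99fadab9>>9)&0x3 = 0x1
cnt:1 @ bit 8 → (0x99fadab9>>8)&0x1 = 0x0
lvl:7 @ bit 1 → (0x99fadab9>>1)&0x7f = 0x5c  ←
prio:1 @ bit 0 → (0x99fadab9>>0)&0x1 = 0x1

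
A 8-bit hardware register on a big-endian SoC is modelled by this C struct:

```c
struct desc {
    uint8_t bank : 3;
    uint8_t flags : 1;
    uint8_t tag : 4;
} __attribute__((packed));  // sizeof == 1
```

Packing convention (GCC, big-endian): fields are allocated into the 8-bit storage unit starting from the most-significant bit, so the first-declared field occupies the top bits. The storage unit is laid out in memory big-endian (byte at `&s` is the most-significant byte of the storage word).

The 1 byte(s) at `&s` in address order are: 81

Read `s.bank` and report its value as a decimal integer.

[0]=0x81 (big-endian) → word 0x81
bank [5+:3] = (word>>5) & 0x7 = 4  ←
flags [4+:1] = (word>>4) & 0x1 = 0
tag [0+:4] = (word>>0) & 0xf = 1

4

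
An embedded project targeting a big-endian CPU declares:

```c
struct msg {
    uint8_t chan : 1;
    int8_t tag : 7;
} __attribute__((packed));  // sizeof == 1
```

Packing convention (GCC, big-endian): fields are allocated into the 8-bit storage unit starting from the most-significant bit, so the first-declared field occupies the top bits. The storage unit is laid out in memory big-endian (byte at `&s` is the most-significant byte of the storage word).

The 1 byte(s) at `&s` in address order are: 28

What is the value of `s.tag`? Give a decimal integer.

40

[0]=0x28 (big-endian) → word 0x28
chan:1 @ bit 7 → (0x28>>7)&0x1 = 0x0
tag:7 @ bit 0 → (0x28>>0)&0x7f = 0x28  ←
tag signed 7b, MSB=0: value = 40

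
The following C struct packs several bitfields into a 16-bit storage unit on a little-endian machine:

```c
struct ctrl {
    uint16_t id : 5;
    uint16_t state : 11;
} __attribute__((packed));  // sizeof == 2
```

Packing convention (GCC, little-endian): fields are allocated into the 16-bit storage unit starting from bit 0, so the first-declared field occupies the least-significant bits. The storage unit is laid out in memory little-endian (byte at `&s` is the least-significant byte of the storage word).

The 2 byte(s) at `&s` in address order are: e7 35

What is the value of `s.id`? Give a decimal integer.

[0]=0xe7 [1]=0x35 (little-endian) → word 0x35e7
id [0+:5] = (word>>0) & 0x1f = 7  ←
state [5+:11] = (word>>5) & 0x7ff = 431

7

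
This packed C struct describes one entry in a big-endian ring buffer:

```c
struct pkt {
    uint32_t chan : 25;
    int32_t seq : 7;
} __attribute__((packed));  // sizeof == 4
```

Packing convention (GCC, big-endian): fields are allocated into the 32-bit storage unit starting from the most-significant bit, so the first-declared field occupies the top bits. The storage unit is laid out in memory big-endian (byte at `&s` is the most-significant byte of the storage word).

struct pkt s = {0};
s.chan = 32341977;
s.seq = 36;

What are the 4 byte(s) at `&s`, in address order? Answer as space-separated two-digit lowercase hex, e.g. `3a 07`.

[7+:25] chan=32341977 & 0x1ffffff = 0x1ed7fd9; word=0xf6bfec80
[0+:7] seq=36 & 0x7f = 0x24; word=0xf6bfeca4
word = 0xf6bfeca4 → big-endian bytes:
  [0]=0xf6  [1]=0xbf  [2]=0xec  [3]=0xa4

f6 bf ec a4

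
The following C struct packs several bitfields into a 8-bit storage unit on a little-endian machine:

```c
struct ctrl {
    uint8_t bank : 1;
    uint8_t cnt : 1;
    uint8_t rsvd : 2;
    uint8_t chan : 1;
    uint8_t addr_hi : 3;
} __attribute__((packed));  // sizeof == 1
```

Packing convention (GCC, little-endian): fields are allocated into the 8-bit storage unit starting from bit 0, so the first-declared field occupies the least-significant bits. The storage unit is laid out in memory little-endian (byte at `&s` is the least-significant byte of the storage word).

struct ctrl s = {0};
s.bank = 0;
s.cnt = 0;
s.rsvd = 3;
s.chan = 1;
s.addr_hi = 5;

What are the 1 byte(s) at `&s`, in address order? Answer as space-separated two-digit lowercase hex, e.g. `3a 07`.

bc

[0+:1] bank=0 & 0x1 = 0x0; word=0x00
[1+:1] cnt=0 & 0x1 = 0x0; word=0x00
[2+:2] rsvd=3 & 0x3 = 0x3; word=0x0c
[4+:1] chan=1 & 0x1 = 0x1; word=0x1c
[5+:3] addr_hi=5 & 0x7 = 0x5; word=0xbc
word = 0xbc → little-endian bytes:
  [0]=0xbc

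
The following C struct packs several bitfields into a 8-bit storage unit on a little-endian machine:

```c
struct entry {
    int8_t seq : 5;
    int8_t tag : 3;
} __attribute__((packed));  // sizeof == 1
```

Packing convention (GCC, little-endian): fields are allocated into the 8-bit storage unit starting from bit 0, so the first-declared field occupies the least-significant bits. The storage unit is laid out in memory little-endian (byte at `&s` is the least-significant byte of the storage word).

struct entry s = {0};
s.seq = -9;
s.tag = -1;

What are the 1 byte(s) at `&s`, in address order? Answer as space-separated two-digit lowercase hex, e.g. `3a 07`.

seq (5b) val=-9 bits=0x17 at bit 0: 0x17
tag (3b) val=-1 bits=0x7 at bit 5: 0xf7
word = 0xf7 → little-endian bytes:
  [0]=0xf7

f7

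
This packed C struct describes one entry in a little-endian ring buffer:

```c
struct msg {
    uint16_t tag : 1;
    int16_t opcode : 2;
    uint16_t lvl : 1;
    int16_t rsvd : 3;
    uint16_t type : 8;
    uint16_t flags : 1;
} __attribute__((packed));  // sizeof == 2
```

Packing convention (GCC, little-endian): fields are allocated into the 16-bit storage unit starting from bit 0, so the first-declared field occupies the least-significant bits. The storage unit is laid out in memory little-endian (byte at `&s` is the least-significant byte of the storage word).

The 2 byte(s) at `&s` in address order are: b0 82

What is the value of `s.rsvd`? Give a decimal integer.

[0]=0xb0 [1]=0x82 (little-endian) → word 0x82b0
tag:1 @ bit 0 → (0x82b0>>0)&0x1 = 0x0
opcode:2 @ bit 1 → (0x82b0>>1)&0x3 = 0x0
lvl:1 @ bit 3 → (0x82b0>>3)&0x1 = 0x0
rsvd:3 @ bit 4 → (0x82b0>>4)&0x7 = 0x3  ←
type:8 @ bit 7 → (0x82b0>>7)&0xff = 0x5
flags:1 @ bit 15 → (0x82b0>>15)&0x1 = 0x1
rsvd signed 3b, MSB=0: value = 3

3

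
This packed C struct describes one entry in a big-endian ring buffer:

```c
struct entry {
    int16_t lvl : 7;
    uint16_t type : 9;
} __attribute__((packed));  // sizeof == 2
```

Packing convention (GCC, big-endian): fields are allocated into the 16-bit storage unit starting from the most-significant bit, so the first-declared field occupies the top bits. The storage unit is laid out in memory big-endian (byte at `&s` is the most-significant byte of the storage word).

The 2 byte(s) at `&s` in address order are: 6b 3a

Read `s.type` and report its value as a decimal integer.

314

[0]=0x6b [1]=0x3a (big-endian) → word 0x6b3a
lvl:7 @ bit 9 → (0x6b3a>>9)&0x7f = 0x35
type:9 @ bit 0 → (0x6b3a>>0)&0x1ff = 0x13a  ←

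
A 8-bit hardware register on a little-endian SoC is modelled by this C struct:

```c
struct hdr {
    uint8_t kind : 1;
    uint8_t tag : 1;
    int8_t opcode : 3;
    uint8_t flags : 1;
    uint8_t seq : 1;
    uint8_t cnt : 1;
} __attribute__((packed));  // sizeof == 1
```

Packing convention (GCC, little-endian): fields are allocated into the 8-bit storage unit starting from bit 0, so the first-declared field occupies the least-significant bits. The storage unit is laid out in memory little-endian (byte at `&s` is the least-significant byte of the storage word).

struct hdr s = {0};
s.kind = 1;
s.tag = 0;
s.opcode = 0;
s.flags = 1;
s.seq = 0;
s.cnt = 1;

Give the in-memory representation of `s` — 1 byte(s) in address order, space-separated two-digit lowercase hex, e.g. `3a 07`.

a1

kind (1b) val=1 bits=0x1 at bit 0: 0x01
tag (1b) val=0 bits=0x0 at bit 1: 0x01
opcode (3b) val=0 bits=0x0 at bit 2: 0x01
flags (1b) val=1 bits=0x1 at bit 5: 0x21
seq (1b) val=0 bits=0x0 at bit 6: 0x21
cnt (1b) val=1 bits=0x1 at bit 7: 0xa1
word = 0xa1 → little-endian bytes:
  [0]=0xa1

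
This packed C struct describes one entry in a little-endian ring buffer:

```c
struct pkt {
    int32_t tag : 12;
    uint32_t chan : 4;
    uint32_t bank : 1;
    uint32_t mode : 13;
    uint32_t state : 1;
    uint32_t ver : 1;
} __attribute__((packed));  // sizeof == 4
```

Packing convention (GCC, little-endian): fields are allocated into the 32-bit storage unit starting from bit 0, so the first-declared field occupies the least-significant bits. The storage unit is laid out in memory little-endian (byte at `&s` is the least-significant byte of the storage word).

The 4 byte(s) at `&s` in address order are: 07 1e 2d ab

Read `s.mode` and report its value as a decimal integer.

[0]=0x07 [1]=0x1e [2]=0x2d [3]=0xab (little-endian) → word 0xab2d1e07
tag [0+:12] = (word>>0) & 0xfff = 3591
chan [12+:4] = (word>>12) & 0xf = 1
bank [16+:1] = (word>>16) & 0x1 = 1
mode [17+:13] = (word>>17) & 0x1fff = 5526  ←
state [30+:1] = (word>>30) & 0x1 = 0
ver [31+:1] = (word>>31) & 0x1 = 1

5526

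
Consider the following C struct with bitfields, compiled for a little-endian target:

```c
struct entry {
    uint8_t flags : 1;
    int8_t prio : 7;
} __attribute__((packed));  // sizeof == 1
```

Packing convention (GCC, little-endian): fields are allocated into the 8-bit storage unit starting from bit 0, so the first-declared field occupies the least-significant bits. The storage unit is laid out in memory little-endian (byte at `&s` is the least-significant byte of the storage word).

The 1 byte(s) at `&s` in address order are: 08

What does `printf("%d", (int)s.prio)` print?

[0]=0x08 (little-endian) → word 0x08
flags [0+:1] = (word>>0) & 0x1 = 0
prio [1+:7] = (word>>1) & 0x7f = 4  ←
prio signed 7b, MSB=0: value = 4

4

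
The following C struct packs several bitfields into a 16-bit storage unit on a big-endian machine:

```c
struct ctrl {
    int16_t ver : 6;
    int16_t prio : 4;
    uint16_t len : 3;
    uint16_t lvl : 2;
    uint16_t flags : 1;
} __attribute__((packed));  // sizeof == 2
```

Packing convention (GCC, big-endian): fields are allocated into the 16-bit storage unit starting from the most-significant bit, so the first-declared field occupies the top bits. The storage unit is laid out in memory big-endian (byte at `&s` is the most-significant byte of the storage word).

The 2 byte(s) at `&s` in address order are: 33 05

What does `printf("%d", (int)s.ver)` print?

[0]=0x33 [1]=0x05 (big-endian) → word 0x3305
ver [10+:6] = (word>>10) & 0x3f = 12  ←
prio [6+:4] = (word>>6) & 0xf = 12
len [3+:3] = (word>>3) & 0x7 = 0
lvl [1+:2] = (word>>1) & 0x3 = 2
flags [0+:1] = (word>>0) & 0x1 = 1
ver signed 6b, MSB=0: value = 12

12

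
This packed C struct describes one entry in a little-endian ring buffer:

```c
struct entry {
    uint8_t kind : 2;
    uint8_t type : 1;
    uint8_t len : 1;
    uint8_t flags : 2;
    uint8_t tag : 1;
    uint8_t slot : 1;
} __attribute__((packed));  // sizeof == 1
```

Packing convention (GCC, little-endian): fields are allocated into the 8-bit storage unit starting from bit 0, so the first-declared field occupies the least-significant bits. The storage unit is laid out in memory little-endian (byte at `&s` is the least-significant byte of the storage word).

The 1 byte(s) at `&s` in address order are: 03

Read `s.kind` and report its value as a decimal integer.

3

[0]=0x03 (little-endian) → word 0x03
kind [0+:2] = (word>>0) & 0x3 = 3  ←
type [2+:1] = (word>>2) & 0x1 = 0
len [3+:1] = (word>>3) & 0x1 = 0
flags [4+:2] = (word>>4) & 0x3 = 0
tag [6+:1] = (word>>6) & 0x1 = 0
slot [7+:1] = (word>>7) & 0x1 = 0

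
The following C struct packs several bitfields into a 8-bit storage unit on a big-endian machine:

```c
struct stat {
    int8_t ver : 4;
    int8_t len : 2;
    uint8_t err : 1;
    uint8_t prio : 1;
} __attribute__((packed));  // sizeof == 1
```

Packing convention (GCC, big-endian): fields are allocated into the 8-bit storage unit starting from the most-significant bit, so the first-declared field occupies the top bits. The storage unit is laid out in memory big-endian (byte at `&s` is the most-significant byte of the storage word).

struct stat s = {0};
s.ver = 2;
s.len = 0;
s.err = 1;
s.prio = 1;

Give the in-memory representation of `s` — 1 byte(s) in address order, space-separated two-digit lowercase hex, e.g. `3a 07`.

23

[4+:4] ver=2 & 0xf = 0x2; word=0x20
[2+:2] len=0 & 0x3 = 0x0; word=0x20
[1+:1] err=1 & 0x1 = 0x1; word=0x22
[0+:1] prio=1 & 0x1 = 0x1; word=0x23
word = 0x23 → big-endian bytes:
  [0]=0x23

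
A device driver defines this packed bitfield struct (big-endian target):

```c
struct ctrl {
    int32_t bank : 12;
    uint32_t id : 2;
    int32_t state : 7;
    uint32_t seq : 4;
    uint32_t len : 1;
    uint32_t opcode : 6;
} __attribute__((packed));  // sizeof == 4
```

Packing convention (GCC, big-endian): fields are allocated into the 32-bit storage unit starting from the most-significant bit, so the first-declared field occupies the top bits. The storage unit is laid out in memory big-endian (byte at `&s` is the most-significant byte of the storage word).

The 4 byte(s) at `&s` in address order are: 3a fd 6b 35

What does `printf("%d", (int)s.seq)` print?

[0]=0x3a [1]=0xfd [2]=0x6b [3]=0x35 (big-endian) → word 0x3afd6b35
bank [20+:12] = (word>>20) & 0xfff = 943
id [18+:2] = (word>>18) & 0x3 = 3
state [11+:7] = (word>>11) & 0x7f = 45
seq [7+:4] = (word>>7) & 0xf = 6  ←
len [6+:1] = (word>>6) & 0x1 = 0
opcode [0+:6] = (word>>0) & 0x3f = 53

6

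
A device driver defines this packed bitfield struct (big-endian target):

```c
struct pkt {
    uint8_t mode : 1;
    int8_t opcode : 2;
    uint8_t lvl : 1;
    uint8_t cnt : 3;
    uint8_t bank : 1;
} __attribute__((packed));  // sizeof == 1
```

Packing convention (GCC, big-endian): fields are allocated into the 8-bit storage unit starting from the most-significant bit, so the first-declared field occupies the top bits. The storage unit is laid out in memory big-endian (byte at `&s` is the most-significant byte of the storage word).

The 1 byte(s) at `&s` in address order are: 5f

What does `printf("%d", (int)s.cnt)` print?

7

[0]=0x5f (big-endian) → word 0x5f
mode:1 @ bit 7 → (0x5f>>7)&0x1 = 0x0
opcode:2 @ bit 5 → (0x5f>>5)&0x3 = 0x2
lvl:1 @ bit 4 → (0x5f>>4)&0x1 = 0x1
cnt:3 @ bit 1 → (0x5f>>1)&0x7 = 0x7  ←
bank:1 @ bit 0 → (0x5f>>0)&0x1 = 0x1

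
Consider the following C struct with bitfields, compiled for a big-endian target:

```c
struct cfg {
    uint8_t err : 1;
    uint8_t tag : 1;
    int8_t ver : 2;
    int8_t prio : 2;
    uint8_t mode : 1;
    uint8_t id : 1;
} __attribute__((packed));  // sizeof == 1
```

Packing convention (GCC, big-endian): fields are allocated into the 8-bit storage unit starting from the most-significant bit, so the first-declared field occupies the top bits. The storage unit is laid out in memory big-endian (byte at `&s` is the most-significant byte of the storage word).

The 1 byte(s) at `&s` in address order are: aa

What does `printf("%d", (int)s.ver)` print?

-2

[0]=0xaa (big-endian) → word 0xaa
err:1 @ bit 7 → (0xaa>>7)&0x1 = 0x1
tag:1 @ bit 6 → (0xaa>>6)&0x1 = 0x0
ver:2 @ bit 4 → (0xaa>>4)&0x3 = 0x2  ←
prio:2 @ bit 2 → (0xaa>>2)&0x3 = 0x2
mode:1 @ bit 1 → (0xaa>>1)&0x1 = 0x1
id:1 @ bit 0 → (0xaa>>0)&0x1 = 0x0
ver signed 2b, MSB=1: 2 - 4 = -2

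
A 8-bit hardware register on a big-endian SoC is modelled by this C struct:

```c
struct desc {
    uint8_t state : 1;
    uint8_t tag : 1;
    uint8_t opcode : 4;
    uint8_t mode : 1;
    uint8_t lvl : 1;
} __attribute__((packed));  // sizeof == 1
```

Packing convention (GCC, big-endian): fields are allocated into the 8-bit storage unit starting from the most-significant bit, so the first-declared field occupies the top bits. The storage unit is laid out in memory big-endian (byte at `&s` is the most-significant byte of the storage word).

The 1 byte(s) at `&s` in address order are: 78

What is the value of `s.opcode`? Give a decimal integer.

14

[0]=0x78 (big-endian) → word 0x78
state:1 @ bit 7 → (0x78>>7)&0x1 = 0x0
tag:1 @ bit 6 → (0x78>>6)&0x1 = 0x1
opcode:4 @ bit 2 → (0x78>>2)&0xf = 0xe  ←
mode:1 @ bit 1 → (0x78>>1)&0x1 = 0x0
lvl:1 @ bit 0 → (0x78>>0)&0x1 = 0x0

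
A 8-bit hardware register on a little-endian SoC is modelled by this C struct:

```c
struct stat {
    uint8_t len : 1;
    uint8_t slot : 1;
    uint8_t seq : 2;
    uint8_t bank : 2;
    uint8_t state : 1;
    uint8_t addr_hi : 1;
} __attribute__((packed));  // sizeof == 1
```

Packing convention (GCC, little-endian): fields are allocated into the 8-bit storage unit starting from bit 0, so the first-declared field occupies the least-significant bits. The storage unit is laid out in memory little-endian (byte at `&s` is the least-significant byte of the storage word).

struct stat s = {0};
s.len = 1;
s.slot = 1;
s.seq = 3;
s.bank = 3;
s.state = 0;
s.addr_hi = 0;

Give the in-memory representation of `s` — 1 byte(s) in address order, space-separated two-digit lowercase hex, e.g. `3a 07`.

len (1b) val=1 bits=0x1 at bit 0: 0x01
slot (1b) val=1 bits=0x1 at bit 1: 0x03
seq (2b) val=3 bits=0x3 at bit 2: 0x0f
bank (2b) val=3 bits=0x3 at bit 4: 0x3f
state (1b) val=0 bits=0x0 at bit 6: 0x3f
addr_hi (1b) val=0 bits=0x0 at bit 7: 0x3f
word = 0x3f → little-endian bytes:
  [0]=0x3f

3f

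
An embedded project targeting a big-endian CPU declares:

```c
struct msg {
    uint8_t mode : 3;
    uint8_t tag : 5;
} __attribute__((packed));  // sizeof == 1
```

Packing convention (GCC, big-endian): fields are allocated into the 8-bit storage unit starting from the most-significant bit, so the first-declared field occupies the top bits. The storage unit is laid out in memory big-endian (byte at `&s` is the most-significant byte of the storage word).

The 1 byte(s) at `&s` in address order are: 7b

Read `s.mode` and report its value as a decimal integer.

3

[0]=0x7b (big-endian) → word 0x7b
mode:3 @ bit 5 → (0x7b>>5)&0x7 = 0x3  ←
tag:5 @ bit 0 → (0x7b>>0)&0x1f = 0x1b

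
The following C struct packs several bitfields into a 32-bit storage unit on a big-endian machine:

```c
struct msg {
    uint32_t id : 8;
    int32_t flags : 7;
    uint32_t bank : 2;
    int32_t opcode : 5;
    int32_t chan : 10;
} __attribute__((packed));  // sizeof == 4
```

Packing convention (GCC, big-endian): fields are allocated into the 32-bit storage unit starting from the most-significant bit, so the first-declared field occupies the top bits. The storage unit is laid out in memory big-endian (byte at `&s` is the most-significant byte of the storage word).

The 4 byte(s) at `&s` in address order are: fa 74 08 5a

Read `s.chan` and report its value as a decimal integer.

90

[0]=0xfa [1]=0x74 [2]=0x08 [3]=0x5a (big-endian) → word 0xfa74085a
id:8 @ bit 24 → (0xfa74085a>>24)&0xff = 0xfa
flags:7 @ bit 17 → (0xfa74085a>>17)&0x7f = 0x3a
bank:2 @ bit 15 → (0xfa74085a>>15)&0x3 = 0x0
opcode:5 @ bit 10 → (0xfa74085a>>10)&0x1f = 0x2
chan:10 @ bit 0 → (0xfa74085a>>0)&0x3ff = 0x5a  ←
chan signed 10b, MSB=0: value = 90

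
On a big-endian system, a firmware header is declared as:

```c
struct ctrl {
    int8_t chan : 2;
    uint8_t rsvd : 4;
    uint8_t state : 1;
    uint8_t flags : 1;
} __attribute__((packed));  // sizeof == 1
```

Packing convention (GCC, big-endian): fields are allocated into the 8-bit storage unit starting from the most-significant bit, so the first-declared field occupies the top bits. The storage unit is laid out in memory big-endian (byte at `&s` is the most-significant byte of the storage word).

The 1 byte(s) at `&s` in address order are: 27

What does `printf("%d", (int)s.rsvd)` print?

9

[0]=0x27 (big-endian) → word 0x27
chan [6+:2] = (word>>6) & 0x3 = 0
rsvd [2+:4] = (word>>2) & 0xf = 9  ←
state [1+:1] = (word>>1) & 0x1 = 1
flags [0+:1] = (word>>0) & 0x1 = 1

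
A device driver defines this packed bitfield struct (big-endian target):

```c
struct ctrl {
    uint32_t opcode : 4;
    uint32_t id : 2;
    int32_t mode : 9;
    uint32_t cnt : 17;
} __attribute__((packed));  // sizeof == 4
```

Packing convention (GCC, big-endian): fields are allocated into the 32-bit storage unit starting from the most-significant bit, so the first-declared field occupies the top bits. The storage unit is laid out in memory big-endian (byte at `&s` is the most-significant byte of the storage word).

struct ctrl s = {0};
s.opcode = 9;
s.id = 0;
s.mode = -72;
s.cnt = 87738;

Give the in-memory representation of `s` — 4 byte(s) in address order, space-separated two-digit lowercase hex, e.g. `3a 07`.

93 71 56 ba

[28+:4] opcode=9 & 0xf = 0x9; word=0x90000000
[26+:2] id=0 & 0x3 = 0x0; word=0x90000000
[17+:9] mode=-72 & 0x1ff = 0x1b8; word=0x93700000
[0+:17] cnt=87738 & 0x1ffff = 0x156ba; word=0x937156ba
word = 0x937156ba → big-endian bytes:
  [0]=0x93  [1]=0x71  [2]=0x56  [3]=0xba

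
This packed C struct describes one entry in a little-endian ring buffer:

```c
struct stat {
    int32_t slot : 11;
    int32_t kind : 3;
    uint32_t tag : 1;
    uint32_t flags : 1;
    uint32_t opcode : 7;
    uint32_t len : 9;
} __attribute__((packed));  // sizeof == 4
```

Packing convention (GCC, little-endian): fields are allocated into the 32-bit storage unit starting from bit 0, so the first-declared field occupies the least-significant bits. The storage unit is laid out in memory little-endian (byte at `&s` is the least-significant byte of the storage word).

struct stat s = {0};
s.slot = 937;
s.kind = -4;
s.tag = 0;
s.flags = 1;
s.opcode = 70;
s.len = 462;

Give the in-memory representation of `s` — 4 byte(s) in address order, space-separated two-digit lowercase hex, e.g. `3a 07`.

a9 a3 46 e7

[0+:11] slot=937 & 0x7ff = 0x3a9; word=0x000003a9
[11+:3] kind=-4 & 0x7 = 0x4; word=0x000023a9
[14+:1] tag=0 & 0x1 = 0x0; word=0x000023a9
[15+:1] flags=1 & 0x1 = 0x1; word=0x0000a3a9
[16+:7] opcode=70 & 0x7f = 0x46; word=0x0046a3a9
[23+:9] len=462 & 0x1ff = 0x1ce; word=0xe746a3a9
word = 0xe746a3a9 → little-endian bytes:
  [0]=0xa9  [1]=0xa3  [2]=0x46  [3]=0xe7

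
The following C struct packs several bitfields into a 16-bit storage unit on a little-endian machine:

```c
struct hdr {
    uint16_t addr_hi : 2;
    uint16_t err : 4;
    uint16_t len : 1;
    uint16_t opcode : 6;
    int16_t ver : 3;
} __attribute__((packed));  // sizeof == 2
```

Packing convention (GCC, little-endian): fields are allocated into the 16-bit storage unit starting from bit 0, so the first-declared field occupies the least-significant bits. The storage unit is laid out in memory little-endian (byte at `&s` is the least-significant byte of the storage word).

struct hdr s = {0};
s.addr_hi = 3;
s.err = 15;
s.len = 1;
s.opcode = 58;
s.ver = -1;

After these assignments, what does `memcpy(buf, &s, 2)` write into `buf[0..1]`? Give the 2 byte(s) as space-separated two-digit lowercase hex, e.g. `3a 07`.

[0+:2] addr_hi=3 & 0x3 = 0x3; word=0x0003
[2+:4] err=15 & 0xf = 0xf; word=0x003f
[6+:1] len=1 & 0x1 = 0x1; word=0x007f
[7+:6] opcode=58 & 0x3f = 0x3a; word=0x1d7f
[13+:3] ver=-1 & 0x7 = 0x7; word=0xfd7f
word = 0xfd7f → little-endian bytes:
  [0]=0x7f  [1]=0xfd

7f fd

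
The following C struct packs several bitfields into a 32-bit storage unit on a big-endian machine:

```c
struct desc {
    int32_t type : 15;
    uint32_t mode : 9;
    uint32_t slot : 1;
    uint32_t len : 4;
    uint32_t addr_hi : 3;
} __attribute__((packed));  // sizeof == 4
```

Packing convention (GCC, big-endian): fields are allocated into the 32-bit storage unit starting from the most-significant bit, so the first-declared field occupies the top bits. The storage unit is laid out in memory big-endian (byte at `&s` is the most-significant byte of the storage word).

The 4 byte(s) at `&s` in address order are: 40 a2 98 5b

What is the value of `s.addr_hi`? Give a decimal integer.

3

[0]=0x40 [1]=0xa2 [2]=0x98 [3]=0x5b (big-endian) → word 0x40a2985b
type [17+:15] = (word>>17) & 0x7fff = 8273
mode [8+:9] = (word>>8) & 0x1ff = 152
slot [7+:1] = (word>>7) & 0x1 = 0
len [3+:4] = (word>>3) & 0xf = 11
addr_hi [0+:3] = (word>>0) & 0x7 = 3  ←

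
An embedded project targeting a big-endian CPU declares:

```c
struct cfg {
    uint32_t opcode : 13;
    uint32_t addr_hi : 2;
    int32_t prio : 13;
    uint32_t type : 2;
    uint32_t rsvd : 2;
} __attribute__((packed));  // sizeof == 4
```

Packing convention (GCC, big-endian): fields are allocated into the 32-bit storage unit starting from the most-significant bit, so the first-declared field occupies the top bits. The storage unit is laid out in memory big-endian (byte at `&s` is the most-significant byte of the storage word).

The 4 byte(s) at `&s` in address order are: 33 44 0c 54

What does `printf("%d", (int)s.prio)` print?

197

[0]=0x33 [1]=0x44 [2]=0x0c [3]=0x54 (big-endian) → word 0x33440c54
opcode [19+:13] = (word>>19) & 0x1fff = 1640
addr_hi [17+:2] = (word>>17) & 0x3 = 2
prio [4+:13] = (word>>4) & 0x1fff = 197  ←
type [2+:2] = (word>>2) & 0x3 = 1
rsvd [0+:2] = (word>>0) & 0x3 = 0
prio signed 13b, MSB=0: value = 197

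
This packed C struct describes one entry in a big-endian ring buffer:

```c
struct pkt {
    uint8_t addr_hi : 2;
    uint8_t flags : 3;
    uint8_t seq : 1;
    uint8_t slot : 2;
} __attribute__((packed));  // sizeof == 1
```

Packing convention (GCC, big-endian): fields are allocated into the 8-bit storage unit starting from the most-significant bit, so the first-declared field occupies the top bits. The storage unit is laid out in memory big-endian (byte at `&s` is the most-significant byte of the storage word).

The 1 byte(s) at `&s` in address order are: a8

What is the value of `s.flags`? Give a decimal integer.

5

[0]=0xa8 (big-endian) → word 0xa8
addr_hi:2 @ bit 6 → (0xa8>>6)&0x3 = 0x2
flags:3 @ bit 3 → (0xa8>>3)&0x7 = 0x5  ←
seq:1 @ bit 2 → (0xa8>>2)&0x1 = 0x0
slot:2 @ bit 0 → (0xa8>>0)&0x3 = 0x0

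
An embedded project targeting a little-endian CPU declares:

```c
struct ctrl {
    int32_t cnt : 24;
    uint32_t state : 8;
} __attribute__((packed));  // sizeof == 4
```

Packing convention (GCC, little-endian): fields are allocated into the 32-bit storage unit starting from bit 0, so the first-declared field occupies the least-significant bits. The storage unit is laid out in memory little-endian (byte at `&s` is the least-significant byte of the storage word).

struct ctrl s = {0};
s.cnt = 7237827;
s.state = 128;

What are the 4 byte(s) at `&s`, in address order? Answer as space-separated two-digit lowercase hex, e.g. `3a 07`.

cnt:24 = 7237827 → 0x6e70c3 << 0 → word 0x006e70c3
state:8 = 128 → 0x80 << 24 → word 0x806e70c3
word = 0x806e70c3 → little-endian bytes:
  [0]=0xc3  [1]=0x70  [2]=0x6e  [3]=0x80

c3 70 6e 80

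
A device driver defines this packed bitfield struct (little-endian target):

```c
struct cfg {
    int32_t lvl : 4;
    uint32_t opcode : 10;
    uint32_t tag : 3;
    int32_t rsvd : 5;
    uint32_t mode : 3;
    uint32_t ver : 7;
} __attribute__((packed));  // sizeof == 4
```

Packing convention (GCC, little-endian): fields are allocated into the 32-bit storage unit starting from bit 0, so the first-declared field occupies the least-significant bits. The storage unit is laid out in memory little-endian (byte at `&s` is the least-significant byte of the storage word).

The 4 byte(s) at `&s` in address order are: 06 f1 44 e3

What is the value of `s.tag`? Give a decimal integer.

[0]=0x06 [1]=0xf1 [2]=0x44 [3]=0xe3 (little-endian) → word 0xe344f106
lvl [0+:4] = (word>>0) & 0xf = 6
opcode [4+:10] = (word>>4) & 0x3ff = 784
tag [14+:3] = (word>>14) & 0x7 = 3  ←
rsvd [17+:5] = (word>>17) & 0x1f = 2
mode [22+:3] = (word>>22) & 0x7 = 5
ver [25+:7] = (word>>25) & 0x7f = 113

3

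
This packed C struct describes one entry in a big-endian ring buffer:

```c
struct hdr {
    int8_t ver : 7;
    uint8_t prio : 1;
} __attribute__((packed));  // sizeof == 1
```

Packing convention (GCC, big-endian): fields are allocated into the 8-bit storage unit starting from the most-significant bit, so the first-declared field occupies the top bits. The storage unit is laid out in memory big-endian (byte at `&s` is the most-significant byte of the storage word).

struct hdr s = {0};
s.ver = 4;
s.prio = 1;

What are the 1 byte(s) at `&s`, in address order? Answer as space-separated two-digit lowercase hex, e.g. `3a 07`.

[1+:7] ver=4 & 0x7f = 0x4; word=0x08
[0+:1] prio=1 & 0x1 = 0x1; word=0x09
word = 0x09 → big-endian bytes:
  [0]=0x09

09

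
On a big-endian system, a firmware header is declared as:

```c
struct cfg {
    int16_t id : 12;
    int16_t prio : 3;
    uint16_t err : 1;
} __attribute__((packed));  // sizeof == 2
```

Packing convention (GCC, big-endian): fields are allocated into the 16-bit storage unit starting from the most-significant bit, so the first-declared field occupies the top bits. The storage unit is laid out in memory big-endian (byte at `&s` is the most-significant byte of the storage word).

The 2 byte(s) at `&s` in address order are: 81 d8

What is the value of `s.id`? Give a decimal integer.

[0]=0x81 [1]=0xd8 (big-endian) → word 0x81d8
id:12 @ bit 4 → (0x81d8>>4)&0xfff = 0x81d  ←
prio:3 @ bit 1 → (0x81d8>>1)&0x7 = 0x4
err:1 @ bit 0 → (0x81d8>>0)&0x1 = 0x0
id signed 12b, MSB=1: 2077 - 4096 = -2019

-2019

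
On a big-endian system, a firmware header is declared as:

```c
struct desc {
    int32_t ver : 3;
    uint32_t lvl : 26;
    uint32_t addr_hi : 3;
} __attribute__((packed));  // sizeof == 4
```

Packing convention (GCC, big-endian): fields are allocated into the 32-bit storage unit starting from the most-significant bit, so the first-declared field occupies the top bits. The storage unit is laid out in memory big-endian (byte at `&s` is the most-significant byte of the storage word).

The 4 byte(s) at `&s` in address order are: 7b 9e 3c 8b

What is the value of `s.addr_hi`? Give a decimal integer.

3

[0]=0x7b [1]=0x9e [2]=0x3c [3]=0x8b (big-endian) → word 0x7b9e3c8b
ver [29+:3] = (word>>29) & 0x7 = 3
lvl [3+:26] = (word>>3) & 0x3ffffff = 57919377
addr_hi [0+:3] = (word>>0) & 0x7 = 3  ←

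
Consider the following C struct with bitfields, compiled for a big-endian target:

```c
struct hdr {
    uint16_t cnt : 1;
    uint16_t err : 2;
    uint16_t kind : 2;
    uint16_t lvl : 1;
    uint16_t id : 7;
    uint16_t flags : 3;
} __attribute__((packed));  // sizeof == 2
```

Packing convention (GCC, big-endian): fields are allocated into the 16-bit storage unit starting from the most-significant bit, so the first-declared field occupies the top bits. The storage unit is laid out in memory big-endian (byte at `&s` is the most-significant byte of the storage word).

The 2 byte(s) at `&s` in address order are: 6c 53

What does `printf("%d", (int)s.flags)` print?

[0]=0x6c [1]=0x53 (big-endian) → word 0x6c53
cnt:1 @ bit 15 → (0x6c53>>15)&0x1 = 0x0
err:2 @ bit 13 → (0x6c53>>13)&0x3 = 0x3
kind:2 @ bit 11 → (0x6c53>>11)&0x3 = 0x1
lvl:1 @ bit 10 → (0x6c53>>10)&0x1 = 0x1
id:7 @ bit 3 → (0x6c53>>3)&0x7f = 0xa
flags:3 @ bit 0 → (0x6c53>>0)&0x7 = 0x3  ←

3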